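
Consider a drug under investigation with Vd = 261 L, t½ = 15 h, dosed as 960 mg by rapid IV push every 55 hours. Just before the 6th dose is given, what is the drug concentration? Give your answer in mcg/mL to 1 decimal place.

0.3 mcg/mL

f = (1/2)^(τ/t½) = (1/2)^(55/15) ≈ 0.0787.
C₀ = D/Vd = 960/261 ≈ 3.678 mcg/mL.
Before the 6th dose, 5 doses have been given. Superposition: Cmin = C₀·(f + f² + … + f^5).
≈ 3.678 × (0.0787 + 0.0062 + 0.0005 + 0.0000 + 0.0000) ≈ 3.678 × 0.0854 ≈ 0.314 mcg/mL.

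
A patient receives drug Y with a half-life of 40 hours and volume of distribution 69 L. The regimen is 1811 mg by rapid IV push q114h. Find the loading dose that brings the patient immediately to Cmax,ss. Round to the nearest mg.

2103 mg

f = (1/2)^(114/40) ≈ 0.138696; accumulation ratio R = 1/(1−f) ≈ 1.16103.
Loading dose to hit Cmax,ss on first dose: D_load = D_maint·R ≈ 1811 × 1.16103 ≈ 2102.63 mg.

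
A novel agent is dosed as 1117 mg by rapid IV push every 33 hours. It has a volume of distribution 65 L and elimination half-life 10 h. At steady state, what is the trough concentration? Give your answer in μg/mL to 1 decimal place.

τ/t½ = 33/10 ≈ 3.3, so fraction remaining f = (1/2)^(33/10) ≈ 0.1015.
Accumulation ratio R = 1/(1 − f) ≈ 1/0.8985 ≈ 1.1130.
Each bolus raises the concentration by D/Vd = 1117/65 ≈ 17.185 μg/mL.
Steady-state peak Cmax,ss = C₀·R ≈ 17.185 × 1.1130 ≈ 19.127 μg/mL.
One interval later, Cmin,ss = Cmax,ss·e^(−kτ) ≈ 19.127 × 0.1015 ≈ 1.941 μg/mL.

1.9 μg/mL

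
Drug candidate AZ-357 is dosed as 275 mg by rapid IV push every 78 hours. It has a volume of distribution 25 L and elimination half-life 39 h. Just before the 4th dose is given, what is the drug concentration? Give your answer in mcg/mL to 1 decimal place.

f = (1/2)^(τ/t½) = (1/2)^(78/39) ≈ 0.2500.
C₀ = D/Vd = 275/25 ≈ 11.000 mcg/mL.
Before the 4th dose, 3 doses have been given. Superposition: Cmin = C₀·(f + f² + … + f^3).
≈ 11.000 × (0.2500 + 0.0625 + 0.0156) ≈ 11.000 × 0.3281 ≈ 3.609 mcg/mL.

3.6 mcg/mL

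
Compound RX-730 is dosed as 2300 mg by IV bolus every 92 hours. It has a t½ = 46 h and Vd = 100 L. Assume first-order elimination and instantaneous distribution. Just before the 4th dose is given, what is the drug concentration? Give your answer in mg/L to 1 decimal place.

7.5 mg/L

f = (1/2)^(τ/t½) = (1/2)^(92/46) ≈ 0.2500.
C₀ = D/Vd = 2300/100 ≈ 23.000 mg/L.
Before the 4th dose, 3 doses have been given. Superposition: Cmin = C₀·(f + f² + … + f^3).
≈ 23.000 × (0.2500 + 0.0625 + 0.0156) ≈ 23.000 × 0.3281 ≈ 7.546 mg/L.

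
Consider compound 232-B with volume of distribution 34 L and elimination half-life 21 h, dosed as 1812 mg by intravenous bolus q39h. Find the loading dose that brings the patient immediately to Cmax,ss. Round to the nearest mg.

2503 mg

f = (1/2)^(39/21) ≈ 0.276022; accumulation ratio R = 1/(1−f) ≈ 1.38126.
Loading dose to hit Cmax,ss on first dose: D_load = D_maint·R ≈ 1812 × 1.38126 ≈ 2502.84 mg.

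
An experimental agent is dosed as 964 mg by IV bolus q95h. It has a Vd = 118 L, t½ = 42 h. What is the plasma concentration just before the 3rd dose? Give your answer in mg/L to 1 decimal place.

f = (1/2)^(τ/t½) = (1/2)^(95/42) ≈ 0.2085.
C₀ = D/Vd = 964/118 ≈ 8.169 mg/L.
Before the 3rd dose, 2 doses have been given. Superposition: Cmin = C₀·(f + f²).
≈ 8.169 × (0.2085 + 0.0435) ≈ 8.169 × 0.2520 ≈ 2.059 mg/L.

2.1 mg/L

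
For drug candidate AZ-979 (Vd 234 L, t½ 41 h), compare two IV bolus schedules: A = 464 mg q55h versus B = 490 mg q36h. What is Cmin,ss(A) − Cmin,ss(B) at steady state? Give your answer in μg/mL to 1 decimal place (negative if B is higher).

-1.2 μg/mL

Regimen A: f = (1/2)^(55/41) ≈ 0.3946; Cmin,ss = (464/234)·f/(1−f) ≈ 1.292 μg/mL.
Regimen B: f = (1/2)^(36/41) ≈ 0.5441; Cmin,ss = (490/234)·f/(1−f) ≈ 2.499 μg/mL.
Difference ≈ 1.292 − 2.499 ≈ -1.207 μg/mL.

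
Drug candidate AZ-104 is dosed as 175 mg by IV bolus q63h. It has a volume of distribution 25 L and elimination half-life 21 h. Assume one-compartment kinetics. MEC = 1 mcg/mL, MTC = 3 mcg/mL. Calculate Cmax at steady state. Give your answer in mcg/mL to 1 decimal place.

8.0 mcg/mL

The dosing interval is 3 half-lives, so f = 2^(−3) = 0.125.
Accumulation ratio R = 1/(1 − f) = 1/0.875 = 8/7.
Single-dose peak C₀ = D/Vd = 175/25 = 7 mcg/mL.
Steady-state peak Cmax,ss = C₀·R = 7 × 8/7 ≈ 8.000 mcg/mL.
Peak 8.0 mcg/mL vs MTC 3 mcg/mL: exceeds toxic threshold.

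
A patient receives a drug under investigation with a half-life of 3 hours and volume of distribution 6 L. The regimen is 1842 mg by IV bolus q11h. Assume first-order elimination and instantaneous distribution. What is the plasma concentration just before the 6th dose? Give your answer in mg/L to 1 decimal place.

f = (1/2)^(τ/t½) = (1/2)^(11/3) ≈ 0.0787.
C₀ = D/Vd = 1842/6 ≈ 307.000 mg/L.
Before the 6th dose, 5 doses have been given. Superposition: Cmin = C₀·(f + f² + … + f^5).
≈ 307.000 × (0.0787 + 0.0062 + 0.0005 + 0.0000 + 0.0000) ≈ 307.000 × 0.0854 ≈ 26.218 mg/L.

26.2 mg/L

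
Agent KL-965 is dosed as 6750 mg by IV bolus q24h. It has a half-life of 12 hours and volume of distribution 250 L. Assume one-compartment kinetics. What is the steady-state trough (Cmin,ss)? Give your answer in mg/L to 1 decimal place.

The dosing interval is 2 half-lives, so f = 2^(−2) = 0.25.
Accumulation ratio R = 1/(1 − f) = 1/0.75 = 4/3.
Single-dose peak C₀ = D/Vd = 6750/250 = 27 mg/L.
Steady-state peak Cmax,ss = C₀·R = 27 × 4/3 ≈ 36.000 mg/L.
Steady-state trough Cmin,ss = Cmax,ss·f ≈ 36.000 × 0.25 ≈ 9.000 mg/L.

9.0 mg/L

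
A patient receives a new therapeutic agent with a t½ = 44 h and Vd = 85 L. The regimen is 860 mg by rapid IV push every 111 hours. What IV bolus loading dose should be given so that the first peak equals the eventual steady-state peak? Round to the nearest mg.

1041 mg

f = (1/2)^(111/44) ≈ 0.174014; accumulation ratio R = 1/(1−f) ≈ 1.21067.
Loading dose to hit Cmax,ss on first dose: D_load = D_maint·R ≈ 860 × 1.21067 ≈ 1041.18 mg.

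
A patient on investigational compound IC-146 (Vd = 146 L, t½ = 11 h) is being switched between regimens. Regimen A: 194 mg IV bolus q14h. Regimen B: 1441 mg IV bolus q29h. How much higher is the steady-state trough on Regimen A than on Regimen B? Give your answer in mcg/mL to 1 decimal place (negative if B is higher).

-1.0 mcg/mL

Regimen A: f = (1/2)^(14/11) ≈ 0.4139; Cmin,ss = (194/146)·f/(1−f) ≈ 0.938 mcg/mL.
Regimen B: f = (1/2)^(29/11) ≈ 0.1608; Cmin,ss = (1441/146)·f/(1−f) ≈ 1.891 mcg/mL.
Difference ≈ 0.938 − 1.891 ≈ -0.953 mcg/mL.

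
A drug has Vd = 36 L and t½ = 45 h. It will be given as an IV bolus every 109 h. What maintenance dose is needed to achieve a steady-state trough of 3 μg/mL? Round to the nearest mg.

471 mg

τ/t½ = 109/45 ≈ 2.4222, so f = (1/2)^(109/45) ≈ 0.186569.
Cmin,ss = (D/Vd)·f/(1−f), so D = Cmin,ss·Vd·(1−f)/f.
D = 3 × 36 × (1−f)/f ≈ 3 × 36 × 4.35995 ≈ 470.87 mg.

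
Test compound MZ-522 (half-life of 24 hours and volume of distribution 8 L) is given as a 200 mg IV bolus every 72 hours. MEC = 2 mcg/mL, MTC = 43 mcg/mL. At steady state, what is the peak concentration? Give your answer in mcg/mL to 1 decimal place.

The dosing interval is 3 half-lives, so f = 2^(−3) = 0.125.
At steady state, R = 1/(1 − 0.125) = 8/7.
Single-dose peak C₀ = D/Vd = 200/8 = 25 mcg/mL.
Steady-state peak Cmax,ss = C₀·R = 25 × 8/7 ≈ 28.571 mcg/mL.
Peak 28.6 mcg/mL vs MTC 43 mcg/mL: below toxic threshold.

28.6 mcg/mL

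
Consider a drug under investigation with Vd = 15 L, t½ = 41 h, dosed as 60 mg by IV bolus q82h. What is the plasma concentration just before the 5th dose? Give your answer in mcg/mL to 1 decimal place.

f = (1/2)^(τ/t½) = (1/2)^(82/41) ≈ 0.2500.
C₀ = D/Vd = 60/15 ≈ 4.000 mcg/mL.
Before the 5th dose, 4 doses have been given. Superposition: Cmin = C₀·(f + f² + … + f^4).
≈ 4.000 × (0.2500 + 0.0625 + 0.0156 + 0.0039) ≈ 4.000 × 0.3320 ≈ 1.328 mcg/mL.

1.3 mcg/mL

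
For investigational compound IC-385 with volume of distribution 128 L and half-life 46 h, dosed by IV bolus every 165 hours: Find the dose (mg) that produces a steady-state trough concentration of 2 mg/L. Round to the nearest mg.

2820 mg

τ/t½ = 165/46 ≈ 3.587, so f = (1/2)^(165/46) ≈ 0.083218.
Cmin,ss = (D/Vd)·f/(1−f), so D = Cmin,ss·Vd·(1−f)/f.
D = 2 × 128 × (1−f)/f ≈ 2 × 128 × 11.01663 ≈ 2820.26 mg.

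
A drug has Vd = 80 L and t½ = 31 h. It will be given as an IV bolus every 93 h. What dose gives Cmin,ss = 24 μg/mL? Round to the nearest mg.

τ/t½ = 93/31 ≈ 3, so f = (1/2)^(93/31) ≈ 0.125000.
Cmin,ss = (D/Vd)·f/(1−f), so D = Cmin,ss·Vd·(1−f)/f.
D = 24 × 80 × (1−f)/f ≈ 24 × 80 × 7.00000 ≈ 13440.00 mg.

13440 mg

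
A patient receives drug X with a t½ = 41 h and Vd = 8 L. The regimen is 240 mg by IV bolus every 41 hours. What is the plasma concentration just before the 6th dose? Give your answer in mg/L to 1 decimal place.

29.1 mg/L

f = (1/2)^(τ/t½) = (1/2)^(41/41) ≈ 0.5000.
C₀ = D/Vd = 240/8 ≈ 30.000 mg/L.
Before the 6th dose, 5 doses have been given. Superposition: Cmin = C₀·(f + f² + … + f^5).
≈ 30.000 × (0.5000 + 0.2500 + 0.1250 + 0.0625 + 0.0313) ≈ 30.000 × 0.9688 ≈ 29.064 mg/L.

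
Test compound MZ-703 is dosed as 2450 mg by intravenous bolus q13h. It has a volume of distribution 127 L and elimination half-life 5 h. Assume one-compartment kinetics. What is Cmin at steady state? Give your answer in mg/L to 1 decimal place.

3.8 mg/L

k = ln2/t½ = ln2/5 ≈ 0.138629 h⁻¹; fraction remaining f = e^(−kτ) = e^(−0.138629×13) ≈ 0.1649.
At steady state, accumulation factor R = 1/(1 − e^(−kτ)) ≈ 1.1975.
Single-dose peak C₀ = D/Vd = 2450/127 ≈ 19.291 mg/L.
Steady-state peak Cmax,ss = C₀·R ≈ 19.291 × 1.1975 ≈ 23.101 mg/L.
One interval later, Cmin,ss = Cmax,ss·e^(−kτ) ≈ 23.101 × 0.1649 ≈ 3.809 mg/L.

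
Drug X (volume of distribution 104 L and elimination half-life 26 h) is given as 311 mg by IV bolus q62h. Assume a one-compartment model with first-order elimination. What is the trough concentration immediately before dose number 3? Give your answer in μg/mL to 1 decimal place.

0.7 μg/mL

f = (1/2)^(τ/t½) = (1/2)^(62/26) ≈ 0.1915.
C₀ = D/Vd = 311/104 ≈ 2.990 μg/mL.
Before the 3rd dose, 2 doses have been given. Superposition: Cmin = C₀·(f + f²).
≈ 2.990 × (0.1915 + 0.0367) ≈ 2.990 × 0.2282 ≈ 0.682 μg/mL.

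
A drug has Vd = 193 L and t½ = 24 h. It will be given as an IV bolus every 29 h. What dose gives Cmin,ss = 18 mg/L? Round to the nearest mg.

τ/t½ = 29/24 ≈ 1.2083, so f = (1/2)^(29/24) ≈ 0.432768.
Cmin,ss = (D/Vd)·f/(1−f), so D = Cmin,ss·Vd·(1−f)/f.
D = 18 × 193 × (1−f)/f ≈ 18 × 193 × 1.31071 ≈ 4553.41 mg.

4553 mg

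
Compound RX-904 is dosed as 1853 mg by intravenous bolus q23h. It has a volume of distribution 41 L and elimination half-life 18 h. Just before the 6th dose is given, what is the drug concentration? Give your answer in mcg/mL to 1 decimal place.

f = (1/2)^(τ/t½) = (1/2)^(23/18) ≈ 0.4124.
C₀ = D/Vd = 1853/41 ≈ 45.195 mcg/mL.
Before the 6th dose, 5 doses have been given. Superposition: Cmin = C₀·(f + f² + … + f^5).
≈ 45.195 × (0.4124 + 0.1701 + 0.0701 + 0.0289 + 0.0119) ≈ 45.195 × 0.6934 ≈ 31.338 mcg/mL.

31.3 mcg/mL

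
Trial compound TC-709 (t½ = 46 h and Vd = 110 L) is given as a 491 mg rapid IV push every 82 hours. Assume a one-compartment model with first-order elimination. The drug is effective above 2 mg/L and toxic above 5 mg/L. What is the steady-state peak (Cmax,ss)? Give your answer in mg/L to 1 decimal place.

Over one 82-h interval, 82/46 ≈ 1.7826 half-lives elapse, leaving f ≈ 0.2907 of each dose.
Accumulation ratio R = 1/(1 − f) ≈ 1/0.7093 ≈ 1.4098.
Each bolus raises the concentration by D/Vd = 491/110 ≈ 4.464 mg/L.
Steady-state peak Cmax,ss = C₀·R ≈ 4.464 × 1.4098 ≈ 6.293 mg/L.
Peak 6.3 mg/L vs MTC 5 mg/L: exceeds toxic threshold.

6.3 mg/L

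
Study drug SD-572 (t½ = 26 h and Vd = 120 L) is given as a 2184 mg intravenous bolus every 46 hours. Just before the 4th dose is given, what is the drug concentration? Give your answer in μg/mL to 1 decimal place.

7.4 μg/mL

f = (1/2)^(τ/t½) = (1/2)^(46/26) ≈ 0.2934.
C₀ = D/Vd = 2184/120 ≈ 18.200 μg/mL.
Before the 4th dose, 3 doses have been given. Superposition: Cmin = C₀·(f + f² + … + f^3).
≈ 18.200 × (0.2934 + 0.0861 + 0.0253) ≈ 18.200 × 0.4048 ≈ 7.367 μg/mL.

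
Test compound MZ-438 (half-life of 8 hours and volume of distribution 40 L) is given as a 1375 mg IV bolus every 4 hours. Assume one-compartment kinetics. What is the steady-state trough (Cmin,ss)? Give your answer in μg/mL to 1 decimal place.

83.0 μg/mL

τ/t½ = 4/8 ≈ 0.5, so fraction remaining f = (1/2)^(4/8) ≈ 0.7071.
At steady state, accumulation factor R = 1/(1 − e^(−kτ)) ≈ 3.4141.
Single-dose peak C₀ = D/Vd = 1375/40 ≈ 34.375 μg/mL.
Steady-state peak Cmax,ss = C₀·R ≈ 34.375 × 3.4141 ≈ 117.360 μg/mL.
One interval later, Cmin,ss = Cmax,ss·e^(−kτ) ≈ 117.360 × 0.7071 ≈ 82.985 μg/mL.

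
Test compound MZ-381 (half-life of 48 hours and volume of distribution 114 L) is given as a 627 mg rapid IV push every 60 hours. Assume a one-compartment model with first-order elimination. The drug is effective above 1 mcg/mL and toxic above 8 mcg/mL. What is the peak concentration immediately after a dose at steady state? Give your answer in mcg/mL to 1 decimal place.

9.5 mcg/mL

τ/t½ = 60/48 ≈ 1.25, so fraction remaining f = (1/2)^(60/48) ≈ 0.4204.
At steady state, accumulation factor R = 1/(1 − e^(−kτ)) ≈ 1.7253.
Each bolus raises the concentration by D/Vd = 627/114 ≈ 5.500 mcg/mL.
Steady-state peak Cmax,ss = C₀·R ≈ 5.500 × 1.7253 ≈ 9.489 mcg/mL.
Peak 9.5 mcg/mL vs MTC 8 mcg/mL: exceeds toxic threshold.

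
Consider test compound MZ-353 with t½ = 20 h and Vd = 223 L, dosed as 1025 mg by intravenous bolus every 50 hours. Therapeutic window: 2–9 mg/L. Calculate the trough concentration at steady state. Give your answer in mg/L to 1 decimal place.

k = ln2/t½ = ln2/20 ≈ 0.034657 h⁻¹; fraction remaining f = e^(−kτ) = e^(−0.034657×50) ≈ 0.1768.
Single-dose peak C₀ = D/Vd = 1025/223 ≈ 4.596 mg/L.
Steady-state trough Cmin,ss = C₀·f/(1−f) ≈ 4.596 × 0.1768/0.8232 ≈ 0.987 mg/L.
Trough 1.0 mg/L vs MEC 2 mg/L: subtherapeutic.

1.0 mg/L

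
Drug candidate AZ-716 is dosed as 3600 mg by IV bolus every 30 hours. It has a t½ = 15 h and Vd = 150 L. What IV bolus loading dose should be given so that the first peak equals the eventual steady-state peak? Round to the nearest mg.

4800 mg

f = (1/2)^(30/15) ≈ 0.250000; accumulation ratio R = 1/(1−f) ≈ 1.33333.
Loading dose to hit Cmax,ss on first dose: D_load = D_maint·R ≈ 3600 × 1.33333 ≈ 4799.99 mg.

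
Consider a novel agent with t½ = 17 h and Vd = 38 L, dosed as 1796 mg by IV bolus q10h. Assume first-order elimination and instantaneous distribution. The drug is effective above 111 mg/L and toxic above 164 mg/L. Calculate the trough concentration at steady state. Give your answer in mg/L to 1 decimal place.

93.9 mg/L

Over one 10-h interval, 10/17 ≈ 0.58824 half-lives elapse, leaving f ≈ 0.6652 of each dose.
Single-dose peak C₀ = D/Vd = 1796/38 ≈ 47.263 mg/L.
Steady-state trough Cmin,ss = C₀·f/(1−f) ≈ 47.263 × 0.6652/0.3348 ≈ 93.905 mg/L.
Trough 93.9 mg/L vs MEC 111 mg/L: subtherapeutic.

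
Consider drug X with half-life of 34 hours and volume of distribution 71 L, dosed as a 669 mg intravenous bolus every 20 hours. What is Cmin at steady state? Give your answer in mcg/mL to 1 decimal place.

k = ln2/t½ = ln2/34 ≈ 0.020387 h⁻¹; fraction remaining f = e^(−kτ) = e^(−0.020387×20) ≈ 0.6652.
At steady state, accumulation factor R = 1/(1 − e^(−kτ)) ≈ 2.9869.
Each bolus raises the concentration by D/Vd = 669/71 ≈ 9.423 mcg/mL.
Cmax,ss = C₀/(1 − f) ≈ 9.423/0.3348 ≈ 28.145 mcg/mL.
One interval later, Cmin,ss = Cmax,ss·e^(−kτ) ≈ 28.145 × 0.6652 ≈ 18.722 mcg/mL.

18.7 mcg/mL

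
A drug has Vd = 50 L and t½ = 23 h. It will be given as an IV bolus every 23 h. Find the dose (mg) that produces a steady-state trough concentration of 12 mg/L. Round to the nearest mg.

τ/t½ = 23/23 ≈ 1, so f = (1/2)^(23/23) ≈ 0.500000.
Cmin,ss = (D/Vd)·f/(1−f), so D = Cmin,ss·Vd·(1−f)/f.
D = 12 × 50 × (1−f)/f ≈ 12 × 50 × 1.00000 ≈ 600.00 mg.

600 mg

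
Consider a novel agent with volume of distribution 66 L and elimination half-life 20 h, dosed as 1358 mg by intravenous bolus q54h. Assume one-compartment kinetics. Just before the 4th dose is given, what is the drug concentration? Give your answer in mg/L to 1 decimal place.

f = (1/2)^(τ/t½) = (1/2)^(54/20) ≈ 0.1539.
C₀ = D/Vd = 1358/66 ≈ 20.576 mg/L.
Before the 4th dose, 3 doses have been given. Superposition: Cmin = C₀·(f + f² + … + f^3).
≈ 20.576 × (0.1539 + 0.0237 + 0.0036) ≈ 20.576 × 0.1812 ≈ 3.728 mg/L.

3.7 mg/L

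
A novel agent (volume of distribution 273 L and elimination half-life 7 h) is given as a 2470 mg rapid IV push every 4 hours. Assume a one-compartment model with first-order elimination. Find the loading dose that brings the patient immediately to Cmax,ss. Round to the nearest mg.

7552 mg

f = (1/2)^(4/7) ≈ 0.672950; accumulation ratio R = 1/(1−f) ≈ 3.05764.
Loading dose to hit Cmax,ss on first dose: D_load = D_maint·R ≈ 2470 × 3.05764 ≈ 7552.37 mg.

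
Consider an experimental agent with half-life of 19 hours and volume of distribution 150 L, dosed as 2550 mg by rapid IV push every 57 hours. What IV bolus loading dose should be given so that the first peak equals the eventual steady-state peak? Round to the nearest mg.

2914 mg

f = (1/2)^(57/19) ≈ 0.125000; accumulation ratio R = 1/(1−f) ≈ 1.14286.
Loading dose to hit Cmax,ss on first dose: D_load = D_maint·R ≈ 2550 × 1.14286 ≈ 2914.29 mg.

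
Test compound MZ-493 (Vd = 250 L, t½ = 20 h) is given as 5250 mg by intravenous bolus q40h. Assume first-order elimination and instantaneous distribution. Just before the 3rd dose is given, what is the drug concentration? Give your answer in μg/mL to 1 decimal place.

6.6 μg/mL

f = (1/2)^(τ/t½) = (1/2)^(40/20) ≈ 0.2500.
C₀ = D/Vd = 5250/250 ≈ 21.000 μg/mL.
Before the 3rd dose, 2 doses have been given. Superposition: Cmin = C₀·(f + f²).
≈ 21.000 × (0.2500 + 0.0625) ≈ 21.000 × 0.3125 ≈ 6.562 μg/mL.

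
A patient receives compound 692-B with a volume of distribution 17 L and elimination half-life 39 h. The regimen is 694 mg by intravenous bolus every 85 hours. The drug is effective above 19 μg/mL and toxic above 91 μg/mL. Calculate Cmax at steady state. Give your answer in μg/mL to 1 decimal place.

52.4 μg/mL

Over one 85-h interval, 85/39 ≈ 2.1795 half-lives elapse, leaving f ≈ 0.2208 of each dose.
Accumulation ratio R = 1/(1 − f) ≈ 1/0.7792 ≈ 1.2834.
Each bolus raises the concentration by D/Vd = 694/17 ≈ 40.824 μg/mL.
Steady-state peak Cmax,ss = C₀·R ≈ 40.824 × 1.2834 ≈ 52.394 μg/mL.
Peak 52.4 μg/mL vs MTC 91 μg/mL: below toxic threshold.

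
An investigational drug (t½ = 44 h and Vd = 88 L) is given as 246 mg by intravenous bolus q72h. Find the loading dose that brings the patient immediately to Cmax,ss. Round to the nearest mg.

363 mg

f = (1/2)^(72/44) ≈ 0.321666; accumulation ratio R = 1/(1−f) ≈ 1.47420.
Loading dose to hit Cmax,ss on first dose: D_load = D_maint·R ≈ 246 × 1.47420 ≈ 362.65 mg.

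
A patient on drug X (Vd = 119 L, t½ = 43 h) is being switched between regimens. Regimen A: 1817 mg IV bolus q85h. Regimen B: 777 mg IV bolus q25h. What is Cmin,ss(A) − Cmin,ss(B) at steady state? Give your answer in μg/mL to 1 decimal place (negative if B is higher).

Regimen A: f = (1/2)^(85/43) ≈ 0.2541; Cmin,ss = (1817/119)·f/(1−f) ≈ 5.202 μg/mL.
Regimen B: f = (1/2)^(25/43) ≈ 0.6683; Cmin,ss = (777/119)·f/(1−f) ≈ 13.155 μg/mL.
Difference ≈ 5.202 − 13.155 ≈ -7.953 μg/mL.

-8.0 μg/mL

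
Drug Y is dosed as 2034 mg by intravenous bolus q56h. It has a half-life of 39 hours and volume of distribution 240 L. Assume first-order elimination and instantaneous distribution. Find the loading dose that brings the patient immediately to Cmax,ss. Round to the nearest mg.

3227 mg

f = (1/2)^(56/39) ≈ 0.369617; accumulation ratio R = 1/(1−f) ≈ 1.58634.
Loading dose to hit Cmax,ss on first dose: D_load = D_maint·R ≈ 2034 × 1.58634 ≈ 3226.62 mg.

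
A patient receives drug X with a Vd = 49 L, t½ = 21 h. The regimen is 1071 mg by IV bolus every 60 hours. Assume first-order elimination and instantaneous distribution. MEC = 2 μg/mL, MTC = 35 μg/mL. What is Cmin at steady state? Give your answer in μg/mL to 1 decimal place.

τ/t½ = 60/21 ≈ 2.8571, so fraction remaining f = (1/2)^(60/21) ≈ 0.1380.
Each bolus raises the concentration by D/Vd = 1071/49 ≈ 21.857 μg/mL.
Steady-state trough Cmin,ss = C₀·f/(1−f) ≈ 21.857 × 0.1380/0.8620 ≈ 3.499 μg/mL.
Trough 3.5 μg/mL vs MEC 2 μg/mL: adequate.

3.5 μg/mL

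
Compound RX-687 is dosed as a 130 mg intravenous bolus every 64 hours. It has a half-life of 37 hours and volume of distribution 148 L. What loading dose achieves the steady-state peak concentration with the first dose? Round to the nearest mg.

f = (1/2)^(64/37) ≈ 0.301508; accumulation ratio R = 1/(1−f) ≈ 1.43166.
Loading dose to hit Cmax,ss on first dose: D_load = D_maint·R ≈ 130 × 1.43166 ≈ 186.12 mg.

186 mg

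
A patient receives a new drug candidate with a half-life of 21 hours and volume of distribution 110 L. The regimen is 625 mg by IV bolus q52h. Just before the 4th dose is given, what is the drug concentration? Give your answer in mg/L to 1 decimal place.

1.2 mg/L

f = (1/2)^(τ/t½) = (1/2)^(52/21) ≈ 0.1797.
C₀ = D/Vd = 625/110 ≈ 5.682 mg/L.
Before the 4th dose, 3 doses have been given. Superposition: Cmin = C₀·(f + f² + … + f^3).
≈ 5.682 × (0.1797 + 0.0323 + 0.0058) ≈ 5.682 × 0.2178 ≈ 1.238 mg/L.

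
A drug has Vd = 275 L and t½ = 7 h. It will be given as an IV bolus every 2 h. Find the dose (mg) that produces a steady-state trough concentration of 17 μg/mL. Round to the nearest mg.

1024 mg

τ/t½ = 2/7 ≈ 0.28571, so f = (1/2)^(2/7) ≈ 0.820335.
Cmin,ss = (D/Vd)·f/(1−f), so D = Cmin,ss·Vd·(1−f)/f.
D = 17 × 275 × (1−f)/f ≈ 17 × 275 × 0.21901 ≈ 1023.87 mg.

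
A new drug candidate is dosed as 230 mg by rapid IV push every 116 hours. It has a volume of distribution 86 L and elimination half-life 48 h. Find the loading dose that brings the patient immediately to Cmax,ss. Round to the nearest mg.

283 mg

f = (1/2)^(116/48) ≈ 0.187288; accumulation ratio R = 1/(1−f) ≈ 1.23045.
Loading dose to hit Cmax,ss on first dose: D_load = D_maint·R ≈ 230 × 1.23045 ≈ 283.00 mg.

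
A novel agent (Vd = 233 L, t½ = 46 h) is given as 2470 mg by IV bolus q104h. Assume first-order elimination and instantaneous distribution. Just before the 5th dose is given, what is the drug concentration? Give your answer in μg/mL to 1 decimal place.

f = (1/2)^(τ/t½) = (1/2)^(104/46) ≈ 0.2086.
C₀ = D/Vd = 2470/233 ≈ 10.601 μg/mL.
Before the 5th dose, 4 doses have been given. Superposition: Cmin = C₀·(f + f² + … + f^4).
≈ 10.601 × (0.2086 + 0.0435 + 0.0091 + 0.0019) ≈ 10.601 × 0.2631 ≈ 2.789 μg/mL.

2.8 μg/mL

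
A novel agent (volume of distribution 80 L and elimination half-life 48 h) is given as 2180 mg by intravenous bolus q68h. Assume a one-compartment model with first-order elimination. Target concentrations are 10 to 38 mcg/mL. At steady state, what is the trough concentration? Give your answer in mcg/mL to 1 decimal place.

τ/t½ = 68/48 ≈ 1.4167, so fraction remaining f = (1/2)^(68/48) ≈ 0.3746.
At steady state, accumulation factor R = 1/(1 − e^(−kτ)) ≈ 1.5990.
Single-dose peak C₀ = D/Vd = 2180/80 ≈ 27.250 mcg/mL.
Steady-state peak Cmax,ss = C₀·R ≈ 27.250 × 1.5990 ≈ 43.573 mcg/mL.
Steady-state trough Cmin,ss = Cmax,ss·f ≈ 43.573 × 0.3746 ≈ 16.322 mcg/mL.
Trough 16.3 mcg/mL vs MEC 10 mcg/mL: adequate.

16.3 mcg/mL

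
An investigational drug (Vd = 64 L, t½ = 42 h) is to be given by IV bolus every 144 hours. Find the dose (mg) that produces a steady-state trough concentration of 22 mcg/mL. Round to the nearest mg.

13752 mg

τ/t½ = 144/42 ≈ 3.4286, so f = (1/2)^(144/42) ≈ 0.092875.
Cmin,ss = (D/Vd)·f/(1−f), so D = Cmin,ss·Vd·(1−f)/f.
D = 22 × 64 × (1−f)/f ≈ 22 × 64 × 9.76716 ≈ 13752.16 mg.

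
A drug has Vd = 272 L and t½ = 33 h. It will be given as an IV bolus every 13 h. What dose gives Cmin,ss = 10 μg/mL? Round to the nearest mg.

854 mg

τ/t½ = 13/33 ≈ 0.39394, so f = (1/2)^(13/33) ≈ 0.761049.
Cmin,ss = (D/Vd)·f/(1−f), so D = Cmin,ss·Vd·(1−f)/f.
D = 10 × 272 × (1−f)/f ≈ 10 × 272 × 0.31398 ≈ 854.03 mg.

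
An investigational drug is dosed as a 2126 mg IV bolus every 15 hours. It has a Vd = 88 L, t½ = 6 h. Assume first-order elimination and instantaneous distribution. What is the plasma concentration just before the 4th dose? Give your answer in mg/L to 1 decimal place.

f = (1/2)^(τ/t½) = (1/2)^(15/6) ≈ 0.1768.
C₀ = D/Vd = 2126/88 ≈ 24.159 mg/L.
Before the 4th dose, 3 doses have been given. Superposition: Cmin = C₀·(f + f² + … + f^3).
≈ 24.159 × (0.1768 + 0.0313 + 0.0055) ≈ 24.159 × 0.2136 ≈ 5.160 mg/L.

5.2 mg/L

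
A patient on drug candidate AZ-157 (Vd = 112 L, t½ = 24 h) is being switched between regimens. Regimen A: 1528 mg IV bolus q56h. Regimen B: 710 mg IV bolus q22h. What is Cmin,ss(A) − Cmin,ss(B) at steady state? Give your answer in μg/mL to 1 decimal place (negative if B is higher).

-3.8 μg/mL

Regimen A: f = (1/2)^(56/24) ≈ 0.1984; Cmin,ss = (1528/112)·f/(1−f) ≈ 3.377 μg/mL.
Regimen B: f = (1/2)^(22/24) ≈ 0.5297; Cmin,ss = (710/112)·f/(1−f) ≈ 7.140 μg/mL.
Difference ≈ 3.377 − 7.140 ≈ -3.763 μg/mL.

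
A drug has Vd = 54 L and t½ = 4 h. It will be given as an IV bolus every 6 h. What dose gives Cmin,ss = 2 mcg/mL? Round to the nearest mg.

197 mg

τ/t½ = 6/4 ≈ 1.5, so f = (1/2)^(6/4) ≈ 0.353553.
Cmin,ss = (D/Vd)·f/(1−f), so D = Cmin,ss·Vd·(1−f)/f.
D = 2 × 54 × (1−f)/f ≈ 2 × 54 × 1.82843 ≈ 197.47 mg.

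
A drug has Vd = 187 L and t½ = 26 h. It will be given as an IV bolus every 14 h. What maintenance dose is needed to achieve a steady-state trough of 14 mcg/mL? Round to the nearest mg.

1184 mg

τ/t½ = 14/26 ≈ 0.53846, so f = (1/2)^(14/26) ≈ 0.688505.
Cmin,ss = (D/Vd)·f/(1−f), so D = Cmin,ss·Vd·(1−f)/f.
D = 14 × 187 × (1−f)/f ≈ 14 × 187 × 0.45242 ≈ 1184.44 mg.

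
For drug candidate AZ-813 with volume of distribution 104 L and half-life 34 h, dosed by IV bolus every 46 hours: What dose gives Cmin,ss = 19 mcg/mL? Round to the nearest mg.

3071 mg

τ/t½ = 46/34 ≈ 1.3529, so f = (1/2)^(46/34) ≈ 0.391493.
Cmin,ss = (D/Vd)·f/(1−f), so D = Cmin,ss·Vd·(1−f)/f.
D = 19 × 104 × (1−f)/f ≈ 19 × 104 × 1.55432 ≈ 3071.34 mg.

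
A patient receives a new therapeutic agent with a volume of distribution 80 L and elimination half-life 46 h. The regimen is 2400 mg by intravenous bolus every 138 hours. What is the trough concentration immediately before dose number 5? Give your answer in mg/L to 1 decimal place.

f = (1/2)^(τ/t½) = (1/2)^(138/46) ≈ 0.1250.
C₀ = D/Vd = 2400/80 ≈ 30.000 mg/L.
Before the 5th dose, 4 doses have been given. Superposition: Cmin = C₀·(f + f² + … + f^4).
≈ 30.000 × (0.1250 + 0.0156 + 0.0020 + 0.0002) ≈ 30.000 × 0.1428 ≈ 4.284 mg/L.

4.3 mg/L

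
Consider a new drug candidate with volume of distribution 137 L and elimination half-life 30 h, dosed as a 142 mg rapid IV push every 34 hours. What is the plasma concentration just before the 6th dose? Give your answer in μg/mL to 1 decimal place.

0.9 μg/mL

f = (1/2)^(τ/t½) = (1/2)^(34/30) ≈ 0.4559.
C₀ = D/Vd = 142/137 ≈ 1.036 μg/mL.
Before the 6th dose, 5 doses have been given. Superposition: Cmin = C₀·(f + f² + … + f^5).
≈ 1.036 × (0.4559 + 0.2078 + 0.0948 + 0.0432 + 0.0197) ≈ 1.036 × 0.8214 ≈ 0.851 μg/mL.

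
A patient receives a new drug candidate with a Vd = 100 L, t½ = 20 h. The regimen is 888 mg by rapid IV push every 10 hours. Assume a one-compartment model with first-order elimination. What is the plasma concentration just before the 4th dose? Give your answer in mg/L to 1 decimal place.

13.9 mg/L

f = (1/2)^(τ/t½) = (1/2)^(10/20) ≈ 0.7071.
C₀ = D/Vd = 888/100 ≈ 8.880 mg/L.
Before the 4th dose, 3 doses have been given. Superposition: Cmin = C₀·(f + f² + … + f^3).
≈ 8.880 × (0.7071 + 0.5000 + 0.3535) ≈ 8.880 × 1.5606 ≈ 13.858 mg/L.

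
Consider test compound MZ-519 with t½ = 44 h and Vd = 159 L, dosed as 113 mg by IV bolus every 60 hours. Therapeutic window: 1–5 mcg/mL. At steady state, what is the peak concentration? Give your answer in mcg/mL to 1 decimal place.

k = ln2/t½ = ln2/44 ≈ 0.015753 h⁻¹; fraction remaining f = e^(−kτ) = e^(−0.015753×60) ≈ 0.3886.
At steady state, accumulation factor R = 1/(1 − e^(−kτ)) ≈ 1.6356.
Each bolus raises the concentration by D/Vd = 113/159 ≈ 0.711 mcg/mL.
Cmax,ss = C₀/(1 − f) ≈ 0.711/0.6114 ≈ 1.163 mcg/mL.
Peak 1.2 mcg/mL vs MTC 5 mcg/mL: below toxic threshold.

1.2 mcg/mL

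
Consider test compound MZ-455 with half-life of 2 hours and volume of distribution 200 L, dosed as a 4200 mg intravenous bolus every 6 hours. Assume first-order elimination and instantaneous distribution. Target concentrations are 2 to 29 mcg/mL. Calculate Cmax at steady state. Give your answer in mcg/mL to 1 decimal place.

24.0 mcg/mL

τ = 6 h = 3 half-lives, so f = (1/2)^3 = 0.125.
Accumulation ratio R = 1/(1 − f) = 1/0.875 = 8/7.
Single-dose peak C₀ = D/Vd = 4200/200 = 21 mcg/mL.
Steady-state peak Cmax,ss = C₀·R = 21 × 8/7 ≈ 24.000 mcg/mL.
Peak 24.0 mcg/mL vs MTC 29 mcg/mL: below toxic threshold.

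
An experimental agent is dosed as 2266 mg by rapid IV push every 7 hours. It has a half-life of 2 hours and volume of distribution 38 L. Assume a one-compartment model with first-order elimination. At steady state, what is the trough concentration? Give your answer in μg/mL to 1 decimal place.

5.8 μg/mL

Over one 7-h interval, 7/2 ≈ 3.5 half-lives elapse, leaving f ≈ 0.0884 of each dose.
Single-dose peak C₀ = D/Vd = 2266/38 ≈ 59.632 μg/mL.
Steady-state trough Cmin,ss = C₀·f/(1−f) ≈ 59.632 × 0.0884/0.9116 ≈ 5.783 μg/mL.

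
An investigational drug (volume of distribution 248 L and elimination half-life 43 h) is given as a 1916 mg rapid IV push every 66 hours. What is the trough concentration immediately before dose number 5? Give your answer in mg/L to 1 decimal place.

f = (1/2)^(τ/t½) = (1/2)^(66/43) ≈ 0.3451.
C₀ = D/Vd = 1916/248 ≈ 7.726 mg/L.
Before the 5th dose, 4 doses have been given. Superposition: Cmin = C₀·(f + f² + … + f^4).
≈ 7.726 × (0.3451 + 0.1191 + 0.0411 + 0.0142) ≈ 7.726 × 0.5195 ≈ 4.014 mg/L.

4.0 mg/L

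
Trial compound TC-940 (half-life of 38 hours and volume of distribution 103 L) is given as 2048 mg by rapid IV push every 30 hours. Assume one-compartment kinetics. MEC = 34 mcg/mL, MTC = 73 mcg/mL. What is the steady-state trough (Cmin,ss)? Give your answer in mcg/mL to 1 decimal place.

k = ln2/t½ = ln2/38 ≈ 0.018241 h⁻¹; fraction remaining f = e^(−kτ) = e^(−0.018241×30) ≈ 0.5786.
Single-dose peak C₀ = D/Vd = 2048/103 ≈ 19.883 mcg/mL.
Steady-state trough Cmin,ss = C₀·f/(1−f) ≈ 19.883 × 0.5786/0.4214 ≈ 27.300 mcg/mL.
Trough 27.3 mcg/mL vs MEC 34 mcg/mL: subtherapeutic.

27.3 mcg/mL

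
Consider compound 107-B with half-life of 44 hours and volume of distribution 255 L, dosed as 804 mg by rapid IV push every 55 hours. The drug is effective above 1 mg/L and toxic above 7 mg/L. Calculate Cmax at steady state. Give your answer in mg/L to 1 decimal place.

5.4 mg/L

τ/t½ = 55/44 ≈ 1.25, so fraction remaining f = (1/2)^(55/44) ≈ 0.4204.
At steady state, accumulation factor R = 1/(1 − e^(−kτ)) ≈ 1.7253.
Each bolus raises the concentration by D/Vd = 804/255 ≈ 3.153 mg/L.
Steady-state peak Cmax,ss = C₀·R ≈ 3.153 × 1.7253 ≈ 5.440 mg/L.
Peak 5.4 mg/L vs MTC 7 mg/L: below toxic threshold.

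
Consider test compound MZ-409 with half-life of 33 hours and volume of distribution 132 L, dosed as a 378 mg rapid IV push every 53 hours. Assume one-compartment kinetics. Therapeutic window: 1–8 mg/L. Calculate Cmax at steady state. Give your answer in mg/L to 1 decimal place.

4.3 mg/L

Over one 53-h interval, 53/33 ≈ 1.6061 half-lives elapse, leaving f ≈ 0.3285 of each dose.
At steady state, accumulation factor R = 1/(1 − e^(−kτ)) ≈ 1.4892.
Each bolus raises the concentration by D/Vd = 378/132 ≈ 2.864 mg/L.
Steady-state peak Cmax,ss = C₀·R ≈ 2.864 × 1.4892 ≈ 4.265 mg/L.
Peak 4.3 mg/L vs MTC 8 mg/L: below toxic threshold.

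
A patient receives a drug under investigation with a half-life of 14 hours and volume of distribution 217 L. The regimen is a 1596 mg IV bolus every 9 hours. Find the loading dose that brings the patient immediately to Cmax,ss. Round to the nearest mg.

4439 mg

f = (1/2)^(9/14) ≈ 0.640443; accumulation ratio R = 1/(1−f) ≈ 2.78120.
Loading dose to hit Cmax,ss on first dose: D_load = D_maint·R ≈ 1596 × 2.78120 ≈ 4438.80 mg.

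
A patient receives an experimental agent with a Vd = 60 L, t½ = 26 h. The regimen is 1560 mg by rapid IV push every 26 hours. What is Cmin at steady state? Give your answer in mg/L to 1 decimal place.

26.0 mg/L

The dosing interval is 1 half-life, so f = 2^(−1) = 0.5.
Accumulation ratio R = 1/(1 − f) = 1/0.5 = 2/1.
Single-dose peak C₀ = D/Vd = 1560/60 = 26 mg/L.
Steady-state peak Cmax,ss = C₀·R = 26 × 2/1 ≈ 52.000 mg/L.
Steady-state trough Cmin,ss = Cmax,ss·f ≈ 52.000 × 0.5 ≈ 26.000 mg/L.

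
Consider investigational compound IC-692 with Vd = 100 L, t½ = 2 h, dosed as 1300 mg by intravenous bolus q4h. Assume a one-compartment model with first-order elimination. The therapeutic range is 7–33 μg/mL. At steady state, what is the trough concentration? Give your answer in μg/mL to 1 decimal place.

The dosing interval is 2 half-lives, so f = 2^(−2) = 0.25.
Accumulation ratio R = 1/(1 − f) = 1/0.75 = 4/3.
Single-dose peak C₀ = D/Vd = 1300/100 = 13 μg/mL.
Steady-state peak Cmax,ss = C₀·R = 13 × 4/3 ≈ 17.333 μg/mL.
Steady-state trough Cmin,ss = Cmax,ss·f ≈ 17.333 × 0.25 ≈ 4.333 μg/mL.
Trough 4.3 μg/mL vs MEC 7 μg/mL: subtherapeutic.

4.3 μg/mL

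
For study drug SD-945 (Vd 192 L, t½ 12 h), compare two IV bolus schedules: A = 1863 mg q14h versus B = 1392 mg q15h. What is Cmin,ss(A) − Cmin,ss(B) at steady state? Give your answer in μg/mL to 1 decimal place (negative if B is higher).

2.5 μg/mL

Regimen A: f = (1/2)^(14/12) ≈ 0.4454; Cmin,ss = (1863/192)·f/(1−f) ≈ 7.793 μg/mL.
Regimen B: f = (1/2)^(15/12) ≈ 0.4204; Cmin,ss = (1392/192)·f/(1−f) ≈ 5.259 μg/mL.
Difference ≈ 7.793 − 5.259 ≈ 2.534 μg/mL.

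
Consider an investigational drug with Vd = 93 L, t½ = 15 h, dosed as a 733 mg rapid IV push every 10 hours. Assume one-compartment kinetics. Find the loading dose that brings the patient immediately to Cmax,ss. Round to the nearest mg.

f = (1/2)^(10/15) ≈ 0.629961; accumulation ratio R = 1/(1−f) ≈ 2.70242.
Loading dose to hit Cmax,ss on first dose: D_load = D_maint·R ≈ 733 × 2.70242 ≈ 1980.87 mg.

1981 mg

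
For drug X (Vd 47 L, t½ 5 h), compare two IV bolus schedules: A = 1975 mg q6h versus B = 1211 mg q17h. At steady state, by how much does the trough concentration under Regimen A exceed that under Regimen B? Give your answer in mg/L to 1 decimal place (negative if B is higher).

29.7 mg/L

Regimen A: f = (1/2)^(6/5) ≈ 0.4353; Cmin,ss = (1975/47)·f/(1−f) ≈ 32.392 mg/L.
Regimen B: f = (1/2)^(17/5) ≈ 0.0947; Cmin,ss = (1211/47)·f/(1−f) ≈ 2.695 mg/L.
Difference ≈ 32.392 − 2.695 ≈ 29.697 mg/L.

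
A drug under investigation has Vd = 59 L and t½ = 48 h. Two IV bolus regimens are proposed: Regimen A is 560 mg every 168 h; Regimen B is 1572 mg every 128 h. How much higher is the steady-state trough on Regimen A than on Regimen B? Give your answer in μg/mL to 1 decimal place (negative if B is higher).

Regimen A: f = (1/2)^(168/48) ≈ 0.0884; Cmin,ss = (560/59)·f/(1−f) ≈ 0.920 μg/mL.
Regimen B: f = (1/2)^(128/48) ≈ 0.1575; Cmin,ss = (1572/59)·f/(1−f) ≈ 4.981 μg/mL.
Difference ≈ 0.920 − 4.981 ≈ -4.061 μg/mL.

-4.1 μg/mL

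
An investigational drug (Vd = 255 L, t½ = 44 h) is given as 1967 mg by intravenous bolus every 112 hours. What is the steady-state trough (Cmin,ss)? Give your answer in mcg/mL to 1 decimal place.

1.6 mcg/mL

τ/t½ = 112/44 ≈ 2.5455, so fraction remaining f = (1/2)^(112/44) ≈ 0.1713.
Accumulation ratio R = 1/(1 − f) ≈ 1/0.8287 ≈ 1.2067.
Each bolus raises the concentration by D/Vd = 1967/255 ≈ 7.714 mcg/mL.
Steady-state peak Cmax,ss = C₀·R ≈ 7.714 × 1.2067 ≈ 9.308 mcg/mL.
Steady-state trough Cmin,ss = Cmax,ss·f ≈ 9.308 × 0.1713 ≈ 1.594 mcg/mL.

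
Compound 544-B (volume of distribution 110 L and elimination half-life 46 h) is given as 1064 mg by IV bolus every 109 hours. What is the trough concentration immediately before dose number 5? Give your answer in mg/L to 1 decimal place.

f = (1/2)^(τ/t½) = (1/2)^(109/46) ≈ 0.1935.
C₀ = D/Vd = 1064/110 ≈ 9.673 mg/L.
Before the 5th dose, 4 doses have been given. Superposition: Cmin = C₀·(f + f² + … + f^4).
≈ 9.673 × (0.1935 + 0.0374 + 0.0072 + 0.0014) ≈ 9.673 × 0.2395 ≈ 2.317 mg/L.

2.3 mg/L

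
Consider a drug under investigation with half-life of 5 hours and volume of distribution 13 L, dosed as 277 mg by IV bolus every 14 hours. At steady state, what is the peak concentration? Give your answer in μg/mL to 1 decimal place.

Over one 14-h interval, 14/5 ≈ 2.8 half-lives elapse, leaving f ≈ 0.1436 of each dose.
Accumulation ratio R = 1/(1 − f) ≈ 1/0.8564 ≈ 1.1677.
Each bolus raises the concentration by D/Vd = 277/13 ≈ 21.308 μg/mL.
Steady-state peak Cmax,ss = C₀·R ≈ 21.308 × 1.1677 ≈ 24.881 μg/mL.

24.9 μg/mL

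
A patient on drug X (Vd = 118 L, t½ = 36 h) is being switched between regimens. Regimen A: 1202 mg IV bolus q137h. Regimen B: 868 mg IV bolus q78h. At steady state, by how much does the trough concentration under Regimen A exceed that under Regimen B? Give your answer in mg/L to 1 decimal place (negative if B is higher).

Regimen A: f = (1/2)^(137/36) ≈ 0.0715; Cmin,ss = (1202/118)·f/(1−f) ≈ 0.784 mg/L.
Regimen B: f = (1/2)^(78/36) ≈ 0.2227; Cmin,ss = (868/118)·f/(1−f) ≈ 2.108 mg/L.
Difference ≈ 0.784 − 2.108 ≈ -1.324 mg/L.

-1.3 mg/L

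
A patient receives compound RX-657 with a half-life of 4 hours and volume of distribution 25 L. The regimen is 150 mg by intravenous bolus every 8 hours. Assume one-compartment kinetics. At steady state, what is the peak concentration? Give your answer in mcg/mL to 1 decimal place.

8.0 mcg/mL

τ = 8 h = 2 half-lives, so f = (1/2)^2 = 0.25.
Accumulation ratio R = 1/(1 − f) = 1/0.75 = 4/3.
Single-dose peak C₀ = D/Vd = 150/25 = 6 mcg/mL.
Steady-state peak Cmax,ss = C₀·R = 6 × 4/3 ≈ 8.000 mcg/mL.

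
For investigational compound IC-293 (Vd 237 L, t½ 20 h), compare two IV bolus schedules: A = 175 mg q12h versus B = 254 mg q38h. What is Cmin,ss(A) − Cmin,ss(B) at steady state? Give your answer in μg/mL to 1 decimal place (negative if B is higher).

Regimen A: f = (1/2)^(12/20) ≈ 0.6598; Cmin,ss = (175/237)·f/(1−f) ≈ 1.432 μg/mL.
Regimen B: f = (1/2)^(38/20) ≈ 0.2679; Cmin,ss = (254/237)·f/(1−f) ≈ 0.392 μg/mL.
Difference ≈ 1.432 − 0.392 ≈ 1.040 μg/mL.

1.0 μg/mL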